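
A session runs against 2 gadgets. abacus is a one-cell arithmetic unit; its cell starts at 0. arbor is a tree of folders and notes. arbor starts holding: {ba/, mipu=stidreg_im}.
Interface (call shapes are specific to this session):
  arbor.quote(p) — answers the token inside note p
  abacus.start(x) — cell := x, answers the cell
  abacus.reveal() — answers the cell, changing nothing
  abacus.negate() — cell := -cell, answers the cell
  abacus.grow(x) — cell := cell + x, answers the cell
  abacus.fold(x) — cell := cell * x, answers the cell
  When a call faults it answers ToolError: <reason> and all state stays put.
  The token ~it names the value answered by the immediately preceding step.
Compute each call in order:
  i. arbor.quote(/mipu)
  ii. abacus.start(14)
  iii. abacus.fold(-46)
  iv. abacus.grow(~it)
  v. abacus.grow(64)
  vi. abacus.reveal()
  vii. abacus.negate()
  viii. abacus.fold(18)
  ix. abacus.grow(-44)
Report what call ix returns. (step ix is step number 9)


Answer: 21988

Derivation:
Do: quote[p=/mipu]
See: stidreg_im
Do: start[x=14]
See: 14
Do: fold[x=-46]
See: -644
Do: grow[x=~it]
See: -1288
Do: grow[x=64]
See: -1224
Do: reveal[]
See: -1224
Do: negate[]
See: 1224
Do: fold[x=18]
See: 22032
Do: grow[x=-44]
See: 21988


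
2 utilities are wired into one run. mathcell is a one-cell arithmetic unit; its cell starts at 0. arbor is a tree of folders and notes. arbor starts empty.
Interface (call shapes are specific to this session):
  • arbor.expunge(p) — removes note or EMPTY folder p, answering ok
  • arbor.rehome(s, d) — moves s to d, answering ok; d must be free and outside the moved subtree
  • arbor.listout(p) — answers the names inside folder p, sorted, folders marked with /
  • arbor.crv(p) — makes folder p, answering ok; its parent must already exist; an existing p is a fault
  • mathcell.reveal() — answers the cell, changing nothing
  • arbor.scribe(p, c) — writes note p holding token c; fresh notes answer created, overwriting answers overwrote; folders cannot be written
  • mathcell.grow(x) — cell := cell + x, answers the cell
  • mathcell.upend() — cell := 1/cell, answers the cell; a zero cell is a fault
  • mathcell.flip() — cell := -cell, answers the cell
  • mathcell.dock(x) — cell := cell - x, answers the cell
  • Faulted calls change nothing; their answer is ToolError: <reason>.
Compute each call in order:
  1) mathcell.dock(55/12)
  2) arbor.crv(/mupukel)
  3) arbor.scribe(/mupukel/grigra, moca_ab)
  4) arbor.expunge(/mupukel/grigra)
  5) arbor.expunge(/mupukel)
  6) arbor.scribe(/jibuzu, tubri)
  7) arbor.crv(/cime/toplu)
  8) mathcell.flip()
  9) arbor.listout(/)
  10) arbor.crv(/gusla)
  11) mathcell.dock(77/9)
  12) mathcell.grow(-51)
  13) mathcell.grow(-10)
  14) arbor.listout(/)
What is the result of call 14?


Answer: [gusla/, jibuzu]

Derivation:
% 1. mathcell.dock(x: 55/12) : -55/12
% 2. arbor.crv(p: /mupukel) : ok
% 3. arbor.scribe(p: /mupukel/grigra, c: moca_ab) : created
% 4. arbor.expunge(p: /mupukel/grigra) : ok
% 5. arbor.expunge(p: /mupukel) : ok
% 6. arbor.scribe(p: /jibuzu, c: tubri) : created
% 7. arbor.crv(p: /cime/toplu) : ToolError: no parent
% 8. mathcell.flip() : 55/12
% 9. arbor.listout(p: /) : [jibuzu]
% 10. arbor.crv(p: /gusla) : ok
% 11. mathcell.dock(x: 77/9) : -143/36
% 12. mathcell.grow(x: -51) : -1979/36
% 13. mathcell.grow(x: -10) : -2339/36
% 14. arbor.listout(p: /) : [gusla/, jibuzu]


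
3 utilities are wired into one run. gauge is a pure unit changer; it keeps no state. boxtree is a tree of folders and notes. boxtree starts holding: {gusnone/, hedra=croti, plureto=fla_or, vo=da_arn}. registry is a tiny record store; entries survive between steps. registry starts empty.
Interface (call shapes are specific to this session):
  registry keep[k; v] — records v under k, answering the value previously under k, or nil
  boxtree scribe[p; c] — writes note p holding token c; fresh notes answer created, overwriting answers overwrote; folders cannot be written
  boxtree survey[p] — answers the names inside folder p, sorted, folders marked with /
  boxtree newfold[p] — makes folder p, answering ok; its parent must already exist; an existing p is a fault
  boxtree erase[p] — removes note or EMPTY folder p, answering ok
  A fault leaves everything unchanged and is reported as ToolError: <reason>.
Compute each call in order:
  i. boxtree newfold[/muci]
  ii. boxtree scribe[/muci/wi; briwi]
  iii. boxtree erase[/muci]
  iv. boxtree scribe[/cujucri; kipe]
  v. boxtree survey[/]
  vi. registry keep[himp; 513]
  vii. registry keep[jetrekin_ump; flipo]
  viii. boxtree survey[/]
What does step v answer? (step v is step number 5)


Answer: [cujucri, gusnone/, hedra, muci/, plureto, vo]

Derivation:
·→ boxtree newfold(/muci)
·← ok
·→ boxtree scribe(/muci/wi, briwi)
·← created
·→ boxtree erase(/muci)
·← ToolError: not empty
·→ boxtree scribe(/cujucri, kipe)
·← created
·→ boxtree survey(/)
·← [cujucri, gusnone/, hedra, muci/, plureto, vo]
·→ registry keep(himp, 513)
·← nil
·→ registry keep(jetrekin_ump, flipo)
·← nil
·→ boxtree survey(/)
·← [cujucri, gusnone/, hedra, muci/, plureto, vo]


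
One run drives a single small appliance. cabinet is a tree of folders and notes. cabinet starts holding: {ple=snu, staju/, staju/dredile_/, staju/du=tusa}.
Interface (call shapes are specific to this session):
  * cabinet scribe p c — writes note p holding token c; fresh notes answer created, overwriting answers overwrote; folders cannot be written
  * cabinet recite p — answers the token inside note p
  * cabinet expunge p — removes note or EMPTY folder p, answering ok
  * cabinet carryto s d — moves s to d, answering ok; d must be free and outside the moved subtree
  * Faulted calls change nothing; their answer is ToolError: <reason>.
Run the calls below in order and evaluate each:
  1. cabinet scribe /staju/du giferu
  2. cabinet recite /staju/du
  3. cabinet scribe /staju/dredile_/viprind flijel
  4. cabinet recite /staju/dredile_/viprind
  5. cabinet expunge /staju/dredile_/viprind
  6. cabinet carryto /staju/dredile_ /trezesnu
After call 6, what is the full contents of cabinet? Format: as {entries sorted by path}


# cabinet scribe(p→/staju/du, c→giferu) -> overwrote
# cabinet recite(p→/staju/du) -> giferu
# cabinet scribe(p→/staju/dredile_/viprind, c→flijel) -> created
# cabinet recite(p→/staju/dredile_/viprind) -> flijel
# cabinet expunge(p→/staju/dredile_/viprind) -> ok
# cabinet carryto(s→/staju/dredile_, d→/trezesnu) -> ok

Answer: {ple=snu, staju/, staju/du=giferu, trezesnu/}


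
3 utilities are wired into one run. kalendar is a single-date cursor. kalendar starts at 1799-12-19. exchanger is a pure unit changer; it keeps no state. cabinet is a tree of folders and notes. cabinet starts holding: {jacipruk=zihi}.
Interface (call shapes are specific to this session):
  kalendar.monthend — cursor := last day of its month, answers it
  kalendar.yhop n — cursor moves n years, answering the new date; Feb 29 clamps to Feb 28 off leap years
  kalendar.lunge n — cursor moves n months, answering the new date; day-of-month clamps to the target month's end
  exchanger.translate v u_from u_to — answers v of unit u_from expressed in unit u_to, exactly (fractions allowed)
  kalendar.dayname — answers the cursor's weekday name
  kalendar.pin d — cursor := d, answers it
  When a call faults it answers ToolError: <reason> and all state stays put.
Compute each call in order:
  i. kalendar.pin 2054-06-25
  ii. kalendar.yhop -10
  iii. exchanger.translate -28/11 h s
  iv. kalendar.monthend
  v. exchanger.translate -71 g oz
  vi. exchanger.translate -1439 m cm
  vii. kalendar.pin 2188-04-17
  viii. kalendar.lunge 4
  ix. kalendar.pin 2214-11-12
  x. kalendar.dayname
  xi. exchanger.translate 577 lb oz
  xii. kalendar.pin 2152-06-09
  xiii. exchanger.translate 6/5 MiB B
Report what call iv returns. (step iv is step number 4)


Calling pin on d='2054-06-25', giving 2054-06-25.
Invoking yhop on n='-10', and observe 2044-06-25.
Now I run translate on v='-28/11', u_from='h', u_to='s', which returns -100800/11.
Invoking monthend: 2044-06-30.
I try translate on v='-71', u_from='g', u_to='oz', → -113600000/45359237.
I use translate on v='-1439', u_from='m', u_to='cm': -143900.
I call pin on d='2188-04-17', — result: 2188-04-17.
I run lunge on n='4', — result: 2188-08-17.
Then pin on d='2214-11-12', and see 2214-11-12.
I use dayname(), and get Saturday.
I use translate on v='577', u_from='lb', u_to='oz', giving 9232.
I invoke pin on d='2152-06-09', yielding 2152-06-09.
I call translate on v='6/5', u_from='MiB', u_to='B', yielding 6291456/5.

Answer: 2044-06-30


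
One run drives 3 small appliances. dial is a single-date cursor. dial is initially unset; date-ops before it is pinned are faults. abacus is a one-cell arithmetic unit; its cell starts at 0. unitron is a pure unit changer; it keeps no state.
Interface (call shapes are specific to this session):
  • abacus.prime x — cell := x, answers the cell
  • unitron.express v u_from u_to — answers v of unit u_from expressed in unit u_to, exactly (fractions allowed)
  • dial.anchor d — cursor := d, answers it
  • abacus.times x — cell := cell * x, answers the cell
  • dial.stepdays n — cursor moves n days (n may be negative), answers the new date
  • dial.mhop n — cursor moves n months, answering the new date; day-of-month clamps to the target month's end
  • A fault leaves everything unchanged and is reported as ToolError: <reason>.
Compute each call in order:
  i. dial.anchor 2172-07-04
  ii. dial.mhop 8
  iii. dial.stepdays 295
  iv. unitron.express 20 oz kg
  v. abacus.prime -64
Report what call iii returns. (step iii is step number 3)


# dial.anchor(2172-07-04) -> 2172-07-04
# dial.mhop(8) -> 2173-03-04
# dial.stepdays(295) -> 2173-12-24
# unitron.express(20, oz, kg) -> 45359237/80000000
# abacus.prime(-64) -> -64

Answer: 2173-12-24


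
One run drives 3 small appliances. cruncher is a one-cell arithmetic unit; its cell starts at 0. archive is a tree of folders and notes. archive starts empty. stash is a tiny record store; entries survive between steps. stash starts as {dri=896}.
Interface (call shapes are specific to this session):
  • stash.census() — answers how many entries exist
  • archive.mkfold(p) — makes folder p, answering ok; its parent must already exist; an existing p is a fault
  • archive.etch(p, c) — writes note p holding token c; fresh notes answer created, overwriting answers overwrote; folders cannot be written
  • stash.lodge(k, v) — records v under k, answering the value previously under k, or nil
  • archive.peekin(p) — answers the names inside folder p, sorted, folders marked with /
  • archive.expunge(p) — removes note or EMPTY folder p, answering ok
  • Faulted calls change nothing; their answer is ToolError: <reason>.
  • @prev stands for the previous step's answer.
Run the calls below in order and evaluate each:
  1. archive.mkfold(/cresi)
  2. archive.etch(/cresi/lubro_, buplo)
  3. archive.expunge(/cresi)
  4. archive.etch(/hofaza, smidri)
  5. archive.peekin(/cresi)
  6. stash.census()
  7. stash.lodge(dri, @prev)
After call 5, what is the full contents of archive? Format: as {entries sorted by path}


Answer: {cresi/, cresi/lubro_=buplo, hofaza=smidri}

Derivation:
Next I call mkfold(p='/cresi'), and observe ok.
Using etch(p='/cresi/lubro_', c='buplo'), — result: created.
Calling expunge(p='/cresi'), yielding ToolError: not empty.
Next I call etch(p='/hofaza', c='smidri'), giving created.
I try peekin(p='/cresi'): [lubro_].
Then census(), → 1.
Then lodge(k='dri', v='@prev'), yielding 896.


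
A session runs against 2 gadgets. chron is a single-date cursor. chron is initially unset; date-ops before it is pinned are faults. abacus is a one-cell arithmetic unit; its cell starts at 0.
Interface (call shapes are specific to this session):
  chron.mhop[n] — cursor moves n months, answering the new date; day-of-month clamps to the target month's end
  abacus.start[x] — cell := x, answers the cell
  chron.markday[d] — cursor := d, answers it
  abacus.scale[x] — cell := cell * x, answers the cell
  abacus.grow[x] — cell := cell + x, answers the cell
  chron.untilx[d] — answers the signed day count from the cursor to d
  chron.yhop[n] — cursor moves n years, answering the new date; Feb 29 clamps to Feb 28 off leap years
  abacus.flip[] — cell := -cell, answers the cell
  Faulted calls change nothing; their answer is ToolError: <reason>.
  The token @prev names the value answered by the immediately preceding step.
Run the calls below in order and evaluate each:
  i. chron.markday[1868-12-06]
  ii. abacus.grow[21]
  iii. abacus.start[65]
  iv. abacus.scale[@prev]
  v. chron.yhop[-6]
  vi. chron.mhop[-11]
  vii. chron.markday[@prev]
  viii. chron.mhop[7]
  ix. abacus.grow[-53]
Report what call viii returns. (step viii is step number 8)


Answer: 1862-08-06

Derivation:
Act: chron.markday[d: 1868-12-06]
Obs: 1868-12-06
Act: abacus.grow[x: 21]
Obs: 21
Act: abacus.start[x: 65]
Obs: 65
Act: abacus.scale[x: @prev]
Obs: 4225
Act: chron.yhop[n: -6]
Obs: 1862-12-06
Act: chron.mhop[n: -11]
Obs: 1862-01-06
Act: chron.markday[d: @prev]
Obs: 1862-01-06
Act: chron.mhop[n: 7]
Obs: 1862-08-06
Act: abacus.grow[x: -53]
Obs: 4172


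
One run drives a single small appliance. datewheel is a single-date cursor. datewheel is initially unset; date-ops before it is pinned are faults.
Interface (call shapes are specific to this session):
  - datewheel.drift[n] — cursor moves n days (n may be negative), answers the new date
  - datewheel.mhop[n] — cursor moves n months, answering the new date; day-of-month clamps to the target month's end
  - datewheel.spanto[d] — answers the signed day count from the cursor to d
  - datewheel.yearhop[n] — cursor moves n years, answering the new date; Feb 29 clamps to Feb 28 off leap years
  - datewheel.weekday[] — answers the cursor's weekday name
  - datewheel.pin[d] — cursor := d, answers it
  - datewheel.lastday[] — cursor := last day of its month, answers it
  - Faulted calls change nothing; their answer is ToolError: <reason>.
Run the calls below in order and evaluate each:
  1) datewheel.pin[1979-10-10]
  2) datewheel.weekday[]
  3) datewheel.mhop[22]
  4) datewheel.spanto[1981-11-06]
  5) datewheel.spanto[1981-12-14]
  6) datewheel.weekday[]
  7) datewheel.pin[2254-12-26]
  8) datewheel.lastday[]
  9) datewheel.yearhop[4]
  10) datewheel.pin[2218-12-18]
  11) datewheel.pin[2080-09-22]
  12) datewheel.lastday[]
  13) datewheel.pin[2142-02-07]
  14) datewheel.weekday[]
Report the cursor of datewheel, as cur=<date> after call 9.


Answer: cur=2258-12-31

Derivation:
Invoking datewheel.pin with d='1979-10-10', giving 1979-10-10.
Next I call datewheel.weekday: Wednesday.
Then datewheel.mhop with n='22', which returns 1981-08-10.
Next I call datewheel.spanto with d='1981-11-06', and get 88.
I use datewheel.spanto with d='1981-12-14', and see 126.
I run datewheel.weekday(), and see Monday.
Using datewheel.pin with d='2254-12-26', — result: 2254-12-26.
I invoke datewheel.lastday(), yielding 2254-12-31.
I call datewheel.yearhop with n='4', and get 2258-12-31.
Using datewheel.pin with d='2218-12-18', — result: 2218-12-18.
I try datewheel.pin with d='2080-09-22', and get 2080-09-22.
Then datewheel.lastday(), and observe 2080-09-30.
Then datewheel.pin with d='2142-02-07', yielding 2142-02-07.
I run datewheel.weekday, giving Wednesday.


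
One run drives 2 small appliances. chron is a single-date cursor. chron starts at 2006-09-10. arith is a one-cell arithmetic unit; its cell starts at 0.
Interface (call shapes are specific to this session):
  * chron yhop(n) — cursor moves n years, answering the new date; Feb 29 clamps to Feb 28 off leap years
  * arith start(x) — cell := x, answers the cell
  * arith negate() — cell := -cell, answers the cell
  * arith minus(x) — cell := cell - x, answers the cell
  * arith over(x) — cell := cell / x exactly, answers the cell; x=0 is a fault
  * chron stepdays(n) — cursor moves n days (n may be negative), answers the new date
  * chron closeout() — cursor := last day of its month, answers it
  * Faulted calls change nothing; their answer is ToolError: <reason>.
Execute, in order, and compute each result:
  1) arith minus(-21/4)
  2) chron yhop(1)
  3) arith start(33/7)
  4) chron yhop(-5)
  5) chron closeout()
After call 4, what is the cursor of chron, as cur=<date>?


[in] arith minus x→-21/4
  21/4
[in] chron yhop n→1
  2007-09-10
[in] arith start x→33/7
  33/7
[in] chron yhop n→-5
  2002-09-10
[in] chron closeout
  2002-09-30

Answer: cur=2002-09-10


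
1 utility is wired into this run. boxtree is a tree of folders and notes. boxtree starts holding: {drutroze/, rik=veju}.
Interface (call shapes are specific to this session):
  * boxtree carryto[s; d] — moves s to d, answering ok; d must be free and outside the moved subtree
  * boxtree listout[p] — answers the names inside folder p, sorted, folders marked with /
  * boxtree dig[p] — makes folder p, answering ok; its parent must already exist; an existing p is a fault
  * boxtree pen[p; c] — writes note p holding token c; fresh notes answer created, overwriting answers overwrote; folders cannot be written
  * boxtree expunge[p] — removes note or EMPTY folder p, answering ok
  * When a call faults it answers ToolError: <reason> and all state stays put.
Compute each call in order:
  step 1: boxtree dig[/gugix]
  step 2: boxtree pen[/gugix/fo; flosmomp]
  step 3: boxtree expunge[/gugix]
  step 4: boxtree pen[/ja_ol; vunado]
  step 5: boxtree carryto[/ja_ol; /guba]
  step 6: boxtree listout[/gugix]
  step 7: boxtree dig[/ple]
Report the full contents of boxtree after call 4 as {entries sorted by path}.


Answer: {drutroze/, gugix/, gugix/fo=flosmomp, ja_ol=vunado, rik=veju}

Derivation:
Do: boxtree dig[p→/gugix]
See: ok
Do: boxtree pen[p→/gugix/fo; c→flosmomp]
See: created
Do: boxtree expunge[p→/gugix]
See: ToolError: not empty
Do: boxtree pen[p→/ja_ol; c→vunado]
See: created
Do: boxtree carryto[s→/ja_ol; d→/guba]
See: ok
Do: boxtree listout[p→/gugix]
See: [fo]
Do: boxtree dig[p→/ple]
See: ok


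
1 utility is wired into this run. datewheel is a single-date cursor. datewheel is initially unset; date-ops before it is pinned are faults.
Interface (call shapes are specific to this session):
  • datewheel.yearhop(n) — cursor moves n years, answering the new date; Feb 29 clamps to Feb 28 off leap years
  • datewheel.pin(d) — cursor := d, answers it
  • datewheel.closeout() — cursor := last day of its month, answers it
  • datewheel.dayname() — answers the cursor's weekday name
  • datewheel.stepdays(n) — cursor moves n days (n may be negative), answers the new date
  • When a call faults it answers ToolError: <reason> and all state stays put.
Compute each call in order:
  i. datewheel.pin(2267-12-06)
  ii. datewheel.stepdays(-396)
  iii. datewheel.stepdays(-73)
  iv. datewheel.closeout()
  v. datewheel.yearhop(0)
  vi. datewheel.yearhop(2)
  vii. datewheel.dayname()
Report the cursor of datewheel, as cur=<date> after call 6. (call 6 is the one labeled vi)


Answer: cur=2268-08-31

Derivation:
;; 1. pin(d=2267-12-06) == 2267-12-06
;; 2. stepdays(n=-396) == 2266-11-05
;; 3. stepdays(n=-73) == 2266-08-24
;; 4. closeout() == 2266-08-31
;; 5. yearhop(n=0) == 2266-08-31
;; 6. yearhop(n=2) == 2268-08-31
;; 7. dayname() == Monday


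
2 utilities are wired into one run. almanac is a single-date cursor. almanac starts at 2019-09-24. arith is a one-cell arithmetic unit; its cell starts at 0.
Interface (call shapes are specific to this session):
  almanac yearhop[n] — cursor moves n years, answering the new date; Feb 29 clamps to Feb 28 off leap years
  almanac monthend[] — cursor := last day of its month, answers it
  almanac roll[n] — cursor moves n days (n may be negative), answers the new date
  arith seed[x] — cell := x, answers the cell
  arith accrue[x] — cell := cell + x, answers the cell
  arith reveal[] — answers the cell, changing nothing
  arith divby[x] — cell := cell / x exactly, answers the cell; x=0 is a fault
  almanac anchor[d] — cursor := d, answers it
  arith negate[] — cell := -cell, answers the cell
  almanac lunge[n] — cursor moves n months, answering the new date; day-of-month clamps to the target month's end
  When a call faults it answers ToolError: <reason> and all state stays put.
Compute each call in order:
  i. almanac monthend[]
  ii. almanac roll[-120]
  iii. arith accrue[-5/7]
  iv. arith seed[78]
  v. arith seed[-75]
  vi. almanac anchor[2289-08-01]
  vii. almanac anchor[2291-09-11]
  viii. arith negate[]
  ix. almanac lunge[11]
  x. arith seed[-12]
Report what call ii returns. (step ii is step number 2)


Now I run almanac monthend(), and get 2019-09-30.
I use almanac roll using -120, yielding 2019-06-02.
I try arith accrue using -5/7, — result: -5/7.
Using arith seed using 78, giving 78.
I call arith seed using -75, → -75.
Now I run almanac anchor using 2289-08-01, giving 2289-08-01.
Then almanac anchor using 2291-09-11, which returns 2291-09-11.
I call arith negate, → 75.
I try almanac lunge using 11, which returns 2292-08-11.
Using arith seed using -12, — result: -12.

Answer: 2019-06-02


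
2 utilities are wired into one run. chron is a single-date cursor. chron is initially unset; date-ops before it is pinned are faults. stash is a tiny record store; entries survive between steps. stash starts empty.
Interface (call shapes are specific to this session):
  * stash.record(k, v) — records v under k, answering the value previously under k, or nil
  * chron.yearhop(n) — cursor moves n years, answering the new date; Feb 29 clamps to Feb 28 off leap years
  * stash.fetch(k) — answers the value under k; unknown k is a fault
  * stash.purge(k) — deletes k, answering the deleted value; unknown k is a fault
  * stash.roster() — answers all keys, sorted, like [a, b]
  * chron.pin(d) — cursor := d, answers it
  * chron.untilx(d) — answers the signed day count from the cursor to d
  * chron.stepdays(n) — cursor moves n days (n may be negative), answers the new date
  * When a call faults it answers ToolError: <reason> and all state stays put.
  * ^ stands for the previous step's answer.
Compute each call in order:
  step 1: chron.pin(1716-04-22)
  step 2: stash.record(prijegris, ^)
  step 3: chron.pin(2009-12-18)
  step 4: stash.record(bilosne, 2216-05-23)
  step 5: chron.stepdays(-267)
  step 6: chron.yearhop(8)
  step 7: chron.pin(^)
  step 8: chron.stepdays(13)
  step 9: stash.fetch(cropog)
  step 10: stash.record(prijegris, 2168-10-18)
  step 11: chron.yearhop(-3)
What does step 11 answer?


~$ chron.pin d→1716-04-22
= 1716-04-22
~$ stash.record k→prijegris v→^
= nil
~$ chron.pin d→2009-12-18
= 2009-12-18
~$ stash.record k→bilosne v→2216-05-23
= nil
~$ chron.stepdays n→-267
= 2009-03-26
~$ chron.yearhop n→8
= 2017-03-26
~$ chron.pin d→^
= 2017-03-26
~$ chron.stepdays n→13
= 2017-04-08
~$ stash.fetch k→cropog
= ToolError: no such key cropog
~$ stash.record k→prijegris v→2168-10-18
= 1716-04-22
~$ chron.yearhop n→-3
= 2014-04-08

Answer: 2014-04-08


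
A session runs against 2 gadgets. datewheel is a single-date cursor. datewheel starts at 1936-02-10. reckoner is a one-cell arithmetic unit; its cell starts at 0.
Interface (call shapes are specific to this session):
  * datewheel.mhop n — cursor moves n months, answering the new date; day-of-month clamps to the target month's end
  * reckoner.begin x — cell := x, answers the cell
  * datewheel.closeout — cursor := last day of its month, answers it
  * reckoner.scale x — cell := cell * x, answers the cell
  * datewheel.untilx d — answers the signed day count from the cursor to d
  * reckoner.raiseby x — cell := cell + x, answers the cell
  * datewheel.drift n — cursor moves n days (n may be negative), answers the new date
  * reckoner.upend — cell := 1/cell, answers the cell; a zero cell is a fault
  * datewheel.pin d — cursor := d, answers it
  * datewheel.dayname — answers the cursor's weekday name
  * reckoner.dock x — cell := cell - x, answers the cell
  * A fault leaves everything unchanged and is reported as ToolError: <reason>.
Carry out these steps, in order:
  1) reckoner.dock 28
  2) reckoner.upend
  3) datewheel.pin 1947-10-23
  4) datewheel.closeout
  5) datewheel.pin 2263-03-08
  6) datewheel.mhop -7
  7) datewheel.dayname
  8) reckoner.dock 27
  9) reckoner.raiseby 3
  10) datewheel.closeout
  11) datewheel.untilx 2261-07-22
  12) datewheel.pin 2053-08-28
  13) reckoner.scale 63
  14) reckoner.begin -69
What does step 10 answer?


$ reckoner.dock x=28
[out] -28
$ reckoner.upend
[out] -1/28
$ datewheel.pin d=1947-10-23
[out] 1947-10-23
$ datewheel.closeout
[out] 1947-10-31
$ datewheel.pin d=2263-03-08
[out] 2263-03-08
$ datewheel.mhop n=-7
[out] 2262-08-08
$ datewheel.dayname
[out] Friday
$ reckoner.dock x=27
[out] -757/28
$ reckoner.raiseby x=3
[out] -673/28
$ datewheel.closeout
[out] 2262-08-31
$ datewheel.untilx d=2261-07-22
[out] -405
$ datewheel.pin d=2053-08-28
[out] 2053-08-28
$ reckoner.scale x=63
[out] -6057/4
$ reckoner.begin x=-69
[out] -69

Answer: 2262-08-31


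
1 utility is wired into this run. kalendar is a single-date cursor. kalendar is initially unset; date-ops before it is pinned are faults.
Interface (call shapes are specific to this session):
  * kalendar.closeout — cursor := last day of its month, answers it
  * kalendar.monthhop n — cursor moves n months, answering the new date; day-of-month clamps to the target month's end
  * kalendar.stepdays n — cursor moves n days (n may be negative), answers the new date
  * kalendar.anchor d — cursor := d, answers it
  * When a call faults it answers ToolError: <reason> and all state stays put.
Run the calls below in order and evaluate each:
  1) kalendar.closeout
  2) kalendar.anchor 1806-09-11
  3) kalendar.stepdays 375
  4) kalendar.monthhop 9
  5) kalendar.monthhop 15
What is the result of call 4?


Answer: 1808-06-21

Derivation:
→ kalendar.closeout()
← ToolError: no date set
→ kalendar.anchor(d→1806-09-11)
← 1806-09-11
→ kalendar.stepdays(n→375)
← 1807-09-21
→ kalendar.monthhop(n→9)
← 1808-06-21
→ kalendar.monthhop(n→15)
← 1809-09-21


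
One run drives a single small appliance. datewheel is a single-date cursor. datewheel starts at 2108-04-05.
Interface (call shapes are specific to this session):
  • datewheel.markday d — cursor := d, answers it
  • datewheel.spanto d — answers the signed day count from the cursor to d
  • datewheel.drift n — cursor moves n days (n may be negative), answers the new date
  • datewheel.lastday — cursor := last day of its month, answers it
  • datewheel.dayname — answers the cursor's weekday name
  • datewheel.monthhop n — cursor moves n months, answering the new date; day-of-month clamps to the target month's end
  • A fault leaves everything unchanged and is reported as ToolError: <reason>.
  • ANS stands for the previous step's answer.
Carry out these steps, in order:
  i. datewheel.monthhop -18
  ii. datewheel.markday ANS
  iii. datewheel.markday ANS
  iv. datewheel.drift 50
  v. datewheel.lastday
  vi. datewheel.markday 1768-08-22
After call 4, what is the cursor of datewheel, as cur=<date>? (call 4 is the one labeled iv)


[in] datewheel.monthhop -18
:: 2106-10-05
[in] datewheel.markday ANS
:: 2106-10-05
[in] datewheel.markday ANS
:: 2106-10-05
[in] datewheel.drift 50
:: 2106-11-24
[in] datewheel.lastday
:: 2106-11-30
[in] datewheel.markday 1768-08-22
:: 1768-08-22

Answer: cur=2106-11-24


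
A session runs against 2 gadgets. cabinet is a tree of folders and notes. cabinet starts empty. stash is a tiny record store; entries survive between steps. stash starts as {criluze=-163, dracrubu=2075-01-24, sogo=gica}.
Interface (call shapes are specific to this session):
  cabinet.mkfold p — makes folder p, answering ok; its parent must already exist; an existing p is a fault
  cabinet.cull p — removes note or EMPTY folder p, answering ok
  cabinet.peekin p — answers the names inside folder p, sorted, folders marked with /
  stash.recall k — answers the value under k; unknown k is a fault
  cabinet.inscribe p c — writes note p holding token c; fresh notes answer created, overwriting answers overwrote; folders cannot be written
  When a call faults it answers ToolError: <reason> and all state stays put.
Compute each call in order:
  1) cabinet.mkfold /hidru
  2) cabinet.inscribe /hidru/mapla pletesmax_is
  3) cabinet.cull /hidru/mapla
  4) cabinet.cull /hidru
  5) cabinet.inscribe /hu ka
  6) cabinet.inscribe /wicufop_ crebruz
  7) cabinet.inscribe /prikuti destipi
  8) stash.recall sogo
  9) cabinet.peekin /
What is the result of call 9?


Answer: [hu, prikuti, wicufop_]

Derivation:
I invoke mkfold with p→/hidru, giving ok.
Next I call inscribe with p→/hidru/mapla, c→pletesmax_is: created.
Invoking cull with p→/hidru/mapla, → ok.
I call cull with p→/hidru, which returns ok.
Invoking inscribe with p→/hu, c→ka, yielding created.
Invoking inscribe with p→/wicufop_, c→crebruz, and observe created.
Using inscribe with p→/prikuti, c→destipi, and get created.
Then recall with k→sogo, and get gica.
I use peekin with p→/, and see [hu, prikuti, wicufop_].


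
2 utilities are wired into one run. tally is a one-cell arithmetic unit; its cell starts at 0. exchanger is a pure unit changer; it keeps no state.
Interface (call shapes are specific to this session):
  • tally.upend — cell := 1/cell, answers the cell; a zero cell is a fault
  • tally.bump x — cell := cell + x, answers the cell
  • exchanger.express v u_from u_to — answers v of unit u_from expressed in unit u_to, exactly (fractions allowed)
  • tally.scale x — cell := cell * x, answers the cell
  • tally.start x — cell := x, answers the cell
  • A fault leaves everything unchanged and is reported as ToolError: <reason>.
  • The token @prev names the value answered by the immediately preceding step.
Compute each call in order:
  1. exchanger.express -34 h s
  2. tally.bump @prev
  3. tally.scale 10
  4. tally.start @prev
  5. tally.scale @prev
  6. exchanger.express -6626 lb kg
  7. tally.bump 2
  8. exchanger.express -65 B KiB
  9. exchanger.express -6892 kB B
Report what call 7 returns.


Answer: 1498176000002

Derivation:
>> express(v='-34', u_from='h', u_to='s')
<< -122400
>> bump(x='@prev')
<< -122400
>> scale(x='10')
<< -1224000
>> start(x='@prev')
<< -1224000
>> scale(x='@prev')
<< 1498176000000
>> express(v='-6626', u_from='lb', u_to='kg')
<< -150275152181/50000000
>> bump(x='2')
<< 1498176000002
>> express(v='-65', u_from='B', u_to='KiB')
<< -65/1024
>> express(v='-6892', u_from='kB', u_to='B')
<< -6892000


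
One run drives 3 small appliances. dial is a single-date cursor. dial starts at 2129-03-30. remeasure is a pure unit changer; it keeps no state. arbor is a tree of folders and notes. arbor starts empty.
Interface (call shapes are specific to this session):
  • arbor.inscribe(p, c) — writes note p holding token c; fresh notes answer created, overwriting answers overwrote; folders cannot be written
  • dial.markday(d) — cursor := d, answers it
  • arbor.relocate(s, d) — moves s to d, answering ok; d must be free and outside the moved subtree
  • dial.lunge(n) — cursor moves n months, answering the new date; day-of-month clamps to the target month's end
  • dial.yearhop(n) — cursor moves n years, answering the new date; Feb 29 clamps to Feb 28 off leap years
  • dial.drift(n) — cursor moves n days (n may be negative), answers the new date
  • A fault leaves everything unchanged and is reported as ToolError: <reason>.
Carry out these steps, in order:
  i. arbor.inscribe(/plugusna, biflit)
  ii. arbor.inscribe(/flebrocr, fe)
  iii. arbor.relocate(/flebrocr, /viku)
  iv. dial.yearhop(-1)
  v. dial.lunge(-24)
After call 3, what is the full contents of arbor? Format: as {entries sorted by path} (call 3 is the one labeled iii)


→ arbor.inscribe(/plugusna, biflit)
← created
→ arbor.inscribe(/flebrocr, fe)
← created
→ arbor.relocate(/flebrocr, /viku)
← ok
→ dial.yearhop(-1)
← 2128-03-30
→ dial.lunge(-24)
← 2126-03-30

Answer: {plugusna=biflit, viku=fe}


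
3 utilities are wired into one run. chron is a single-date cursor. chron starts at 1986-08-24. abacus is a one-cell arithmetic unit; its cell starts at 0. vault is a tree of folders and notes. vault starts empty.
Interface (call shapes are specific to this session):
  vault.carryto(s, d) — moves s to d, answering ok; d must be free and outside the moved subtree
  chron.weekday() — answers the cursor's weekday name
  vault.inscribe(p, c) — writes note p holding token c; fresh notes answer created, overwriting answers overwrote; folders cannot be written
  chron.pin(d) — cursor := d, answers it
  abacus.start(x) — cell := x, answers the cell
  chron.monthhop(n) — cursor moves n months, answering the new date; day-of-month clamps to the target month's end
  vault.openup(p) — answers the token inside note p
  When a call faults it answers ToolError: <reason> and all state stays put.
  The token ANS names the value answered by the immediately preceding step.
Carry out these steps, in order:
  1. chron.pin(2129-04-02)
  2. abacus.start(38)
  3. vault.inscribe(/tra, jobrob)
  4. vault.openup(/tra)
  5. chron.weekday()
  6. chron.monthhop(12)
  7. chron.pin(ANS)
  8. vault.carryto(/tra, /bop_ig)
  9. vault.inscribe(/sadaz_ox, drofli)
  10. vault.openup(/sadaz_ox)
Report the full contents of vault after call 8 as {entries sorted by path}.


-- 1. chron.pin(d→2129-04-02) => 2129-04-02
-- 2. abacus.start(x→38) => 38
-- 3. vault.inscribe(p→/tra, c→jobrob) => created
-- 4. vault.openup(p→/tra) => jobrob
-- 5. chron.weekday() => Saturday
-- 6. chron.monthhop(n→12) => 2130-04-02
-- 7. chron.pin(d→ANS) => 2130-04-02
-- 8. vault.carryto(s→/tra, d→/bop_ig) => ok
-- 9. vault.inscribe(p→/sadaz_ox, c→drofli) => created
-- 10. vault.openup(p→/sadaz_ox) => drofli

Answer: {bop_ig=jobrob}


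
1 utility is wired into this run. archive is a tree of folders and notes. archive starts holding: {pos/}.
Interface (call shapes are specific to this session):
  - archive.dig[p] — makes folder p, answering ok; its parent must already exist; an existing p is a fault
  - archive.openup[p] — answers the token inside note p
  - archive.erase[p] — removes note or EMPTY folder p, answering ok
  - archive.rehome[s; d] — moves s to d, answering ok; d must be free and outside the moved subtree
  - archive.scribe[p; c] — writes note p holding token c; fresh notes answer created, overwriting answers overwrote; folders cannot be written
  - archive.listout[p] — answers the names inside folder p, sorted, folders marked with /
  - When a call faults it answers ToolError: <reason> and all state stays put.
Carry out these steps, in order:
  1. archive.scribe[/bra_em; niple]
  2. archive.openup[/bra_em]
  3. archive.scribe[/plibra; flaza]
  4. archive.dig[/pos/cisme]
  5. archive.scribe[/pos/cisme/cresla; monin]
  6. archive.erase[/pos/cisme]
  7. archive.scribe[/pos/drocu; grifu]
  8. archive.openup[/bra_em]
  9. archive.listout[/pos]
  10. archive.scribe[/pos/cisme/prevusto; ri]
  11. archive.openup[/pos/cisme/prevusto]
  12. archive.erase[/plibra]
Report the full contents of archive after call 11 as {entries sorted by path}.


Answer: {bra_em=niple, plibra=flaza, pos/, pos/cisme/, pos/cisme/cresla=monin, pos/cisme/prevusto=ri, pos/drocu=grifu}

Derivation:
>> archive.scribe(/bra_em, niple)
<< created
>> archive.openup(/bra_em)
<< niple
>> archive.scribe(/plibra, flaza)
<< created
>> archive.dig(/pos/cisme)
<< ok
>> archive.scribe(/pos/cisme/cresla, monin)
<< created
>> archive.erase(/pos/cisme)
<< ToolError: not empty
>> archive.scribe(/pos/drocu, grifu)
<< created
>> archive.openup(/bra_em)
<< niple
>> archive.listout(/pos)
<< [cisme/, drocu]
>> archive.scribe(/pos/cisme/prevusto, ri)
<< created
>> archive.openup(/pos/cisme/prevusto)
<< ri
>> archive.erase(/plibra)
<< ok


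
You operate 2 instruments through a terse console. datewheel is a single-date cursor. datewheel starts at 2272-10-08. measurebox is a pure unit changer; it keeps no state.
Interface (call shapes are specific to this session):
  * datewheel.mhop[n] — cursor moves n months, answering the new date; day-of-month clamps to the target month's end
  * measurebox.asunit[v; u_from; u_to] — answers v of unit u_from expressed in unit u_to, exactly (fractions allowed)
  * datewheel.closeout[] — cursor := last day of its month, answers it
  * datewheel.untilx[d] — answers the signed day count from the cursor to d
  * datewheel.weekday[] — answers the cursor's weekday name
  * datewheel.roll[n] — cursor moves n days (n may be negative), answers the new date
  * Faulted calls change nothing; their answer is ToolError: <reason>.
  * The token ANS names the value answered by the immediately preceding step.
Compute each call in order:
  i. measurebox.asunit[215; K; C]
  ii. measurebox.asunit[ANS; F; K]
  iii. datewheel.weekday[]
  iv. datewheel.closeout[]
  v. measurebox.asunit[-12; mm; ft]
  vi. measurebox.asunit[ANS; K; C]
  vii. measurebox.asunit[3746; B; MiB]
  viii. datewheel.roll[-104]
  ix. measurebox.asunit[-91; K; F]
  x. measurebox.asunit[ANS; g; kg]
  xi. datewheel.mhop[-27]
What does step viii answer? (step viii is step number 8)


I use measurebox.asunit passing v: 215, u_from: K, u_to: C, yielding -1163/20.
I invoke measurebox.asunit passing v: ANS, u_from: F, u_to: K, — result: 3346/15.
Now I run datewheel.weekday, which returns Tuesday.
Calling datewheel.closeout, and observe 2272-10-31.
Calling measurebox.asunit passing v: -12, u_from: mm, u_to: ft, → -5/127.
I try measurebox.asunit passing v: ANS, u_from: K, u_to: C, which returns -693901/2540.
I invoke measurebox.asunit passing v: 3746, u_from: B, u_to: MiB, giving 1873/524288.
I use datewheel.roll passing n: -104, and see 2272-07-19.
I use measurebox.asunit passing v: -91, u_from: K, u_to: F, which returns -62347/100.
Now I run measurebox.asunit passing v: ANS, u_from: g, u_to: kg, and observe -62347/100000.
Then datewheel.mhop passing n: -27, giving 2270-04-19.

Answer: 2272-07-19


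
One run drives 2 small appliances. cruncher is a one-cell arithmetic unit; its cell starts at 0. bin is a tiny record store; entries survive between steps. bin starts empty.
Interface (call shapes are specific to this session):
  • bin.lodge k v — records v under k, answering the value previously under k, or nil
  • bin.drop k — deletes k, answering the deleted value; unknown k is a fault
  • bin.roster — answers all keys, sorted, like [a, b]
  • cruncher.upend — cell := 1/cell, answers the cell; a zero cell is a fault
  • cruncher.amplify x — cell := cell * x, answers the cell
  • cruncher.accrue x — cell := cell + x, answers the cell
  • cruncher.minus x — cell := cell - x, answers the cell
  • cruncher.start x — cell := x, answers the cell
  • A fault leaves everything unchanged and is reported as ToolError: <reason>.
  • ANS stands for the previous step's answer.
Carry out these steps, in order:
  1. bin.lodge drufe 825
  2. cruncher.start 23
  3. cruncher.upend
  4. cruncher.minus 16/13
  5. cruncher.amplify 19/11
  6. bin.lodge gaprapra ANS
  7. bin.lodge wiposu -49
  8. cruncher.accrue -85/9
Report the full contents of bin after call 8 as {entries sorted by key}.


% lodge k: drufe v: 825
:: nil
% start x: 23
:: 23
% upend
:: 1/23
% minus x: 16/13
:: -355/299
% amplify x: 19/11
:: -6745/3289
% lodge k: gaprapra v: ANS
:: nil
% lodge k: wiposu v: -49
:: nil
% accrue x: -85/9
:: -340270/29601

Answer: {drufe=825, gaprapra=-6745/3289, wiposu=-49}


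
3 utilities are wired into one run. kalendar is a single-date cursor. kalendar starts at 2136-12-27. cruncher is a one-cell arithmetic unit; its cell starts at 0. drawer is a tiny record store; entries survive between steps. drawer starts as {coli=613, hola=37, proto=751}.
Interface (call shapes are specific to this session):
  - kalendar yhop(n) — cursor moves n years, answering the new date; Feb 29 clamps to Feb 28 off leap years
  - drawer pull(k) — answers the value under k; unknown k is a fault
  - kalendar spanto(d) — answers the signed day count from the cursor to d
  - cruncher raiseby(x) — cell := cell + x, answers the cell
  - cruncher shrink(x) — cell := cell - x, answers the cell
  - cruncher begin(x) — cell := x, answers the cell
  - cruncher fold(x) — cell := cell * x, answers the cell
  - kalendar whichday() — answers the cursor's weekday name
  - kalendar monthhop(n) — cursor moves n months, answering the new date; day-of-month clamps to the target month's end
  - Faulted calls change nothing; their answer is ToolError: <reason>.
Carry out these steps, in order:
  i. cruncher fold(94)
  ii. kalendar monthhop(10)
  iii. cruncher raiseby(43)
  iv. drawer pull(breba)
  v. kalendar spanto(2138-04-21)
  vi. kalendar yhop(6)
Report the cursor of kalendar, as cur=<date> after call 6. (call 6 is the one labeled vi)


Answer: cur=2143-10-27

Derivation:
·→ cruncher fold(94)
·← 0
·→ kalendar monthhop(10)
·← 2137-10-27
·→ cruncher raiseby(43)
·← 43
·→ drawer pull(breba)
·← ToolError: no such key breba
·→ kalendar spanto(2138-04-21)
·← 176
·→ kalendar yhop(6)
·← 2143-10-27
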